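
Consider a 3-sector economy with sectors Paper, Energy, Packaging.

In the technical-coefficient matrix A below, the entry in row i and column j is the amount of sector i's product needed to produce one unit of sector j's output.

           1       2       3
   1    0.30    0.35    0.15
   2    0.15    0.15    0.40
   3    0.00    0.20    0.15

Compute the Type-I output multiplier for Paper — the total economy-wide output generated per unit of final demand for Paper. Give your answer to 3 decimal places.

m_1 = 1.997

I − A =
  [   0.70    -0.35    -0.15]
  [  -0.15     0.85    -0.40]
  [   0.00    -0.20     0.85]
Cofactors of I−A, C_ij = (−1)^(i+j)·(minor ij) (rows/columns in the sector order above):
  C_11 = (0.85)(0.85) − (-0.40)(-0.20) = 0.6425
  C_12 = −[(-0.15)(0.85) − (-0.40)(0.00)] = 0.1275
  C_13 = (-0.15)(-0.20) − (0.85)(0.00) = 0.0300
  C_21 = −[(-0.35)(0.85) − (-0.15)(-0.20)] = 0.3275
  C_22 = (0.70)(0.85) − (-0.15)(0.00) = 0.5950
  C_23 = −[(0.70)(-0.20) − (-0.35)(0.00)] = 0.1400
  C_31 = (-0.35)(-0.40) − (-0.15)(0.85) = 0.2675
  C_32 = −[(0.70)(-0.40) − (-0.15)(-0.15)] = 0.3025
  C_33 = (0.70)(0.85) − (-0.35)(-0.15) = 0.5425
det(I−A) = Σ_j (I−A)_1j·C_1j = (0.70)(0.6425) + (-0.35)(0.1275) + (-0.15)(0.0300) = 0.400625
adj(I−A) = Cᵀ =
  [ 0.6425   0.3275   0.2675]
  [ 0.1275   0.5950   0.3025]
  [ 0.0300   0.1400   0.5425]
(I − A)⁻¹ = adj(I−A) / det(I−A) ≈
  [   1.6037     0.8175     0.6677]
  [   0.3183     1.4852     0.7551]
  [   0.0749     0.3495     1.3541]
The output multiplier for sector j is the column-j sum of the Leontief inverse (I − A)⁻¹ = adj(I−A) / det(I−A).
Column 1 of adj(I−A): (0.6425, 0.1275, 0.0300); det(I−A) = 0.400625.
m_1 = (0.6425 + 0.1275 + 0.0300) / 0.400625 = 0.80 / 0.400625 ≈ 1.997.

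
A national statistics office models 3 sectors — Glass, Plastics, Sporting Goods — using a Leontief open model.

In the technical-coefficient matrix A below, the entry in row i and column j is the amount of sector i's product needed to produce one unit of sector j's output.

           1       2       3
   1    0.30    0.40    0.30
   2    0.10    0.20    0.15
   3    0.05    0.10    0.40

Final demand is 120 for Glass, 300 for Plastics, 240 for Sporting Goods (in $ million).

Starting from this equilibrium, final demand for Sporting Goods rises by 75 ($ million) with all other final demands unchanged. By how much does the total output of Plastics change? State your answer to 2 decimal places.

Δx_2 = 35.71

I − A =
  [   0.70    -0.40    -0.30]
  [  -0.10     0.80    -0.15]
  [  -0.05    -0.10     0.60]
Cofactors of I−A, C_ij = (−1)^(i+j)·(minor ij) (rows/columns in the sector order above):
  C_11 = (0.80)(0.60) − (-0.15)(-0.10) = 0.4650
  C_12 = −[(-0.10)(0.60) − (-0.15)(-0.05)] = 0.0675
  C_13 = (-0.10)(-0.10) − (0.80)(-0.05) = 0.0500
  C_21 = −[(-0.40)(0.60) − (-0.30)(-0.10)] = 0.2700
  C_22 = (0.70)(0.60) − (-0.30)(-0.05) = 0.4050
  C_23 = −[(0.70)(-0.10) − (-0.40)(-0.05)] = 0.0900
  C_31 = (-0.40)(-0.15) − (-0.30)(0.80) = 0.3000
  C_32 = −[(0.70)(-0.15) − (-0.30)(-0.10)] = 0.1350
  C_33 = (0.70)(0.80) − (-0.40)(-0.10) = 0.5200
det(I−A) = Σ_j (I−A)_1j·C_1j = (0.70)(0.4650) + (-0.40)(0.0675) + (-0.30)(0.0500) = 0.2835
adj(I−A) = Cᵀ =
  [ 0.4650   0.2700   0.3000]
  [ 0.0675   0.4050   0.1350]
  [ 0.0500   0.0900   0.5200]
(I − A)⁻¹ = adj(I−A) / det(I−A) ≈
  [   1.6402     0.9524     1.0582]
  [   0.2381     1.4286     0.4762]
  [   0.1764     0.3175     1.8342]
Δx = (I − A)⁻¹ Δd with Δd having +75 in the Sporting Goods component and 0 elsewhere.
So Δx_2 = L_23 · (+75), where L_23 = adj(I−A)_23 / det(I−A) = 0.1350 / 0.2835.
Δx_2 = 0.1350 × (+75) / 0.2835 = 10.125 / 0.2835 ≈ 35.71.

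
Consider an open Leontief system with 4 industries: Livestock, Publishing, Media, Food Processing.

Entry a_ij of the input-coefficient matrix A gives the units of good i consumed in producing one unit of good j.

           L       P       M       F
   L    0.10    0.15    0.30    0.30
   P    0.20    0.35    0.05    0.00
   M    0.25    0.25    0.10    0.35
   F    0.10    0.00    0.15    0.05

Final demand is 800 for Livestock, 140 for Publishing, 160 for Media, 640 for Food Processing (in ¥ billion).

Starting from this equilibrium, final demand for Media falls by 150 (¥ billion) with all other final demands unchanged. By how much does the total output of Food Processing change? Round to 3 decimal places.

I − A =
  [   0.90    -0.15    -0.30    -0.30]
  [  -0.20     0.65    -0.05     0.00]
  [  -0.25    -0.25     0.90    -0.35]
  [  -0.10     0.00    -0.15     0.95]
Compute the cofactors C_ij = (−1)^(i+j)·(3×3 minor ij) of I−A; the adjugate is their transpose:
adj(I−A) = Cᵀ =
  [ 0.509750   0.202875   0.221625   0.242625]
  [ 0.174125   0.602250   0.107250   0.094500]
  [ 0.224625   0.247125   0.507750   0.258000]
  [ 0.089125   0.060375   0.103500   0.422625]
det(I−A) = Σ_j (I−A)_1j·C_1j = (0.90)(0.509750) + (-0.15)(0.174125) + (-0.30)(0.224625) + (-0.30)(0.089125) = 0.33853125
(I − A)⁻¹ = adj(I−A) / det(I−A) ≈
  [   1.5058     0.5993     0.6547     0.7167]
  [   0.5144     1.7790     0.3168     0.2791]
  [   0.6635     0.7300     1.4999     0.7621]
  [   0.2633     0.1783     0.3057     1.2484]
Δx = (I − A)⁻¹ Δd with Δd having -150 in the Media component and 0 elsewhere.
So Δx_F = L_FM · (-150), where L_FM = adj(I−A)_FM / det(I−A) = 0.103500 / 0.33853125.
Δx_F = 0.103500 × (-150) / 0.33853125 = -15.525 / 0.33853125 ≈ -45.860.

Δx_F = -45.860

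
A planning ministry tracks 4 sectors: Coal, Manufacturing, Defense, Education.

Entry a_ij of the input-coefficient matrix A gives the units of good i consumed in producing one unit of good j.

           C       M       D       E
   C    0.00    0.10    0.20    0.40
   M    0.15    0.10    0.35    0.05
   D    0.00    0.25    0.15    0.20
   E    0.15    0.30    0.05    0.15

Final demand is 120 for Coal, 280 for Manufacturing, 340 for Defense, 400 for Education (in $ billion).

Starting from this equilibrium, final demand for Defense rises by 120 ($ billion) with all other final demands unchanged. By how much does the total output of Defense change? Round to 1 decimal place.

Δx_D = 177.4

I − A =
  [   1.00    -0.10    -0.20    -0.40]
  [  -0.15     0.90    -0.35    -0.05]
  [   0.00    -0.25     0.85    -0.20]
  [  -0.15    -0.30    -0.05     0.85]
Compute the cofactors C_ij = (−1)^(i+j)·(3×3 minor ij) of I−A; the adjugate is their transpose:
adj(I−A) = Cᵀ =
  [ 0.53250   0.23275   0.24000   0.32075]
  [ 0.12375   0.65550   0.30900   0.16950]
  [ 0.06975   0.26050   0.66450   0.20450]
  [ 0.14175   0.28775   0.19050   0.65725]
det(I−A) = Σ_j (I−A)_1j·C_1j = (1.00)(0.53250) + (-0.10)(0.12375) + (-0.20)(0.06975) + (-0.40)(0.14175) = 0.449475
(I − A)⁻¹ = adj(I−A) / det(I−A) ≈
  [   1.1847     0.5178     0.5340     0.7136]
  [   0.2753     1.4584     0.6875     0.3771]
  [   0.1552     0.5796     1.4784     0.4550]
  [   0.3154     0.6402     0.4238     1.4623]
Δx = (I − A)⁻¹ Δd with Δd having +120 in the Defense component and 0 elsewhere.
So Δx_D = L_DD · (+120), where L_DD = adj(I−A)_DD / det(I−A) = 0.66450 / 0.449475.
Δx_D = 0.66450 × (+120) / 0.449475 = 79.74 / 0.449475 ≈ 177.4.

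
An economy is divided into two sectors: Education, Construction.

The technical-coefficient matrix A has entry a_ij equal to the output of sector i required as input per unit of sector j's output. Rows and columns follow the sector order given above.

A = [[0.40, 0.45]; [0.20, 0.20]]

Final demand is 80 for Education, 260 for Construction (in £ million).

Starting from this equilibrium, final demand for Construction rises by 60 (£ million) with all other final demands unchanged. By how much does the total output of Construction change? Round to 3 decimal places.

Δx_C = 92.308

I − A =
  [   0.60    -0.45]
  [  -0.20     0.80]
det(I−A) = (0.60)(0.80) − (-0.45)(-0.20) = 0.3900
adj(I−A) = [[0.80, 0.45], [0.20, 0.60]]
(I − A)⁻¹ = adj(I−A) / det(I−A) ≈
  [   2.0513     1.1538]
  [   0.5128     1.5385]
Δx = (I − A)⁻¹ Δd with Δd having +60 in the Construction component and 0 elsewhere.
So Δx_C = L_CC · (+60), where L_CC = adj(I−A)_CC / det(I−A) = 0.60 / 0.3900.
Δx_C = 0.60 × (+60) / 0.3900 = 36.00 / 0.3900 ≈ 92.308.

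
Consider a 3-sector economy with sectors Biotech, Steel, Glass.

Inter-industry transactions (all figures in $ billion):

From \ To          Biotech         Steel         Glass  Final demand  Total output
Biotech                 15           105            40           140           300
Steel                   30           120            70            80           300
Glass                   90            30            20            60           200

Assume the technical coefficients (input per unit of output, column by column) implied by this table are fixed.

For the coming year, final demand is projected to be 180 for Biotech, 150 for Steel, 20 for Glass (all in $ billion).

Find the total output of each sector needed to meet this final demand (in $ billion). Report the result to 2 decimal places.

x_B = 390.90, x_S = 432.13, x_G = 200.54

Technical coefficients a_ij = z_ij / X_j:
  a_BB = 15/300 = 0.05, a_SB = 30/300 = 0.10, a_GB = 90/300 = 0.30
  a_BS = 105/300 = 0.35, a_SS = 120/300 = 0.40, a_GS = 30/300 = 0.10
  a_BG = 40/200 = 0.20, a_SG = 70/200 = 0.35, a_GG = 20/200 = 0.10
I − A =
  [   0.95    -0.35    -0.20]
  [  -0.10     0.60    -0.35]
  [  -0.30    -0.10     0.90]
Cofactors of I−A, C_ij = (−1)^(i+j)·(minor ij) (rows/columns in the sector order above):
  C_11 = (0.60)(0.90) − (-0.35)(-0.10) = 0.5050
  C_12 = −[(-0.10)(0.90) − (-0.35)(-0.30)] = 0.1950
  C_13 = (-0.10)(-0.10) − (0.60)(-0.30) = 0.1900
  C_21 = −[(-0.35)(0.90) − (-0.20)(-0.10)] = 0.3350
  C_22 = (0.95)(0.90) − (-0.20)(-0.30) = 0.7950
  C_23 = −[(0.95)(-0.10) − (-0.35)(-0.30)] = 0.2000
  C_31 = (-0.35)(-0.35) − (-0.20)(0.60) = 0.2425
  C_32 = −[(0.95)(-0.35) − (-0.20)(-0.10)] = 0.3525
  C_33 = (0.95)(0.60) − (-0.35)(-0.10) = 0.5350
det(I−A) = Σ_j (I−A)_1j·C_1j = (0.95)(0.5050) + (-0.35)(0.1950) + (-0.20)(0.1900) = 0.3735
adj(I−A) = Cᵀ =
  [ 0.5050   0.3350   0.2425]
  [ 0.1950   0.7950   0.3525]
  [ 0.1900   0.2000   0.5350]
(I − A)⁻¹ = adj(I−A) / det(I−A) ≈
  [   1.3521     0.8969     0.6493]
  [   0.5221     2.1285     0.9438]
  [   0.5087     0.5355     1.4324]
x = (I − A)⁻¹ d = adj(I−A)·d / det(I−A), with det(I−A) = 0.3735:
  x_B = (0.5050·180 + 0.3350·150 + 0.2425·20) / 0.3735 = 146.00 / 0.3735 ≈ 390.90
  x_S = (0.1950·180 + 0.7950·150 + 0.3525·20) / 0.3735 = 161.40 / 0.3735 ≈ 432.13
  x_G = (0.1900·180 + 0.2000·150 + 0.5350·20) / 0.3735 = 74.90 / 0.3735 ≈ 200.54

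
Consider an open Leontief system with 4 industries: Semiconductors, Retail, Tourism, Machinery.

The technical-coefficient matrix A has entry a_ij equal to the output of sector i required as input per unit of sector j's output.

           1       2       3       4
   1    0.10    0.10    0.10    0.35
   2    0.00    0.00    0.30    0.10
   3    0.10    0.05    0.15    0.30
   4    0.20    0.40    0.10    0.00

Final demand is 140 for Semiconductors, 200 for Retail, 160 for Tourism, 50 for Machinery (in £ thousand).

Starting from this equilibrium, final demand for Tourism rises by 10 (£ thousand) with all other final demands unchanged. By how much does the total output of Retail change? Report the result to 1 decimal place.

Δx_2 = 4.5

I − A =
  [   0.90    -0.10    -0.10    -0.35]
  [   0.00     1.00    -0.30    -0.10]
  [  -0.10    -0.05     0.85    -0.30]
  [  -0.20    -0.40    -0.10     1.00]
Compute the cofactors C_ij = (−1)^(i+j)·(3×3 minor ij) of I−A; the adjugate is their transpose:
adj(I−A) = Cᵀ =
  [ 0.73450   0.21975   0.20400   0.34025]
  [ 0.06600   0.65900   0.26000   0.16700]
  [ 0.15700   0.17950   0.79200   0.31050]
  [ 0.18900   0.32550   0.22400   0.73850]
det(I−A) = Σ_j (I−A)_1j·C_1j = (0.90)(0.73450) + (-0.10)(0.06600) + (-0.10)(0.15700) + (-0.35)(0.18900) = 0.5726
(I − A)⁻¹ = adj(I−A) / det(I−A) ≈
  [   1.2827     0.3838     0.3563     0.5942]
  [   0.1153     1.1509     0.4541     0.2917]
  [   0.2742     0.3135     1.3832     0.5423]
  [   0.3301     0.5685     0.3912     1.2897]
Δx = (I − A)⁻¹ Δd with Δd having +10 in the Tourism component and 0 elsewhere.
So Δx_2 = L_23 · (+10), where L_23 = adj(I−A)_23 / det(I−A) = 0.26000 / 0.5726.
Δx_2 = 0.26000 × (+10) / 0.5726 = 2.60 / 0.5726 ≈ 4.5.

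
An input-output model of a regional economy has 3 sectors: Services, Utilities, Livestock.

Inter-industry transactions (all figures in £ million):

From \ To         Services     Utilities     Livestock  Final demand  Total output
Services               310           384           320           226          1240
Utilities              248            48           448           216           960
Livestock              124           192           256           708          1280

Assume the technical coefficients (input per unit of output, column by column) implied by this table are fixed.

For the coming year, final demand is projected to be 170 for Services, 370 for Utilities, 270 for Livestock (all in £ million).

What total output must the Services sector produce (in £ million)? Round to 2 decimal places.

Technical coefficients a_ij = z_ij / X_j:
  a_11 = 310/1240 = 0.25, a_21 = 248/1240 = 0.20, a_31 = 124/1240 = 0.10
  a_12 = 384/960 = 0.40, a_22 = 48/960 = 0.05, a_32 = 192/960 = 0.20
  a_13 = 320/1280 = 0.25, a_23 = 448/1280 = 0.35, a_33 = 256/1280 = 0.20
I − A =
  [   0.75    -0.40    -0.25]
  [  -0.20     0.95    -0.35]
  [  -0.10    -0.20     0.80]
Cofactors of I−A, C_ij = (−1)^(i+j)·(minor ij) (rows/columns in the sector order above):
  C_11 = (0.95)(0.80) − (-0.35)(-0.20) = 0.6900
  C_12 = −[(-0.20)(0.80) − (-0.35)(-0.10)] = 0.1950
  C_13 = (-0.20)(-0.20) − (0.95)(-0.10) = 0.1350
  C_21 = −[(-0.40)(0.80) − (-0.25)(-0.20)] = 0.3700
  C_22 = (0.75)(0.80) − (-0.25)(-0.10) = 0.5750
  C_23 = −[(0.75)(-0.20) − (-0.40)(-0.10)] = 0.1900
  C_31 = (-0.40)(-0.35) − (-0.25)(0.95) = 0.3775
  C_32 = −[(0.75)(-0.35) − (-0.25)(-0.20)] = 0.3125
  C_33 = (0.75)(0.95) − (-0.40)(-0.20) = 0.6325
det(I−A) = Σ_j (I−A)_1j·C_1j = (0.75)(0.6900) + (-0.40)(0.1950) + (-0.25)(0.1350) = 0.40575
adj(I−A) = Cᵀ =
  [ 0.6900   0.3700   0.3775]
  [ 0.1950   0.5750   0.3125]
  [ 0.1350   0.1900   0.6325]
(I − A)⁻¹ = adj(I−A) / det(I−A) ≈
  [   1.7006     0.9119     0.9304]
  [   0.4806     1.4171     0.7702]
  [   0.3327     0.4683     1.5588]
x = (I − A)⁻¹ d = adj(I−A)·d / det(I−A), with det(I−A) = 0.40575:
  x_1 = (0.6900·170 + 0.3700·370 + 0.3775·270) / 0.40575 = 356.125 / 0.40575 ≈ 877.70
  x_2 = (0.1950·170 + 0.5750·370 + 0.3125·270) / 0.40575 = 330.275 / 0.40575 ≈ 813.99
  x_3 = (0.1350·170 + 0.1900·370 + 0.6325·270) / 0.40575 = 264.025 / 0.40575 ≈ 650.71

x_1 = 877.70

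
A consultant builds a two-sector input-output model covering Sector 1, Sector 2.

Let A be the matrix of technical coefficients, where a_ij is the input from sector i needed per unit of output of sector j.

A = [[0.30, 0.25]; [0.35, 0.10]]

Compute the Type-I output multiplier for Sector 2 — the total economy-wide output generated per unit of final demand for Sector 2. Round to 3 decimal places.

m_2 = 1.751

I − A =
  [   0.70    -0.25]
  [  -0.35     0.90]
det(I−A) = (0.70)(0.90) − (-0.25)(-0.35) = 0.5425
adj(I−A) = [[0.90, 0.25], [0.35, 0.70]]
(I − A)⁻¹ = adj(I−A) / det(I−A) ≈
  [   1.6590     0.4608]
  [   0.6452     1.2903]
The output multiplier for sector j is the column-j sum of the Leontief inverse (I − A)⁻¹ = adj(I−A) / det(I−A).
Column 2 of adj(I−A): (0.25, 0.70); det(I−A) = 0.5425.
m_2 = (0.25 + 0.70) / 0.5425 = 0.95 / 0.5425 ≈ 1.751.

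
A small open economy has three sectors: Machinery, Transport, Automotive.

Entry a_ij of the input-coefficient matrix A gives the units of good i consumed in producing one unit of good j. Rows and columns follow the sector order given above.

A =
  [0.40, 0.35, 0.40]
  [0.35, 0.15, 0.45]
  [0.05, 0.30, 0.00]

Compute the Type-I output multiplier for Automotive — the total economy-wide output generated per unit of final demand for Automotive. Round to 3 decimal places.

m_3 = 5.404

I − A =
  [   0.60    -0.35    -0.40]
  [  -0.35     0.85    -0.45]
  [  -0.05    -0.30     1.00]
Cofactors of I−A, C_ij = (−1)^(i+j)·(minor ij) (rows/columns in the sector order above):
  C_11 = (0.85)(1.00) − (-0.45)(-0.30) = 0.7150
  C_12 = −[(-0.35)(1.00) − (-0.45)(-0.05)] = 0.3725
  C_13 = (-0.35)(-0.30) − (0.85)(-0.05) = 0.1475
  C_21 = −[(-0.35)(1.00) − (-0.40)(-0.30)] = 0.4700
  C_22 = (0.60)(1.00) − (-0.40)(-0.05) = 0.5800
  C_23 = −[(0.60)(-0.30) − (-0.35)(-0.05)] = 0.1975
  C_31 = (-0.35)(-0.45) − (-0.40)(0.85) = 0.4975
  C_32 = −[(0.60)(-0.45) − (-0.40)(-0.35)] = 0.4100
  C_33 = (0.60)(0.85) − (-0.35)(-0.35) = 0.3875
det(I−A) = Σ_j (I−A)_1j·C_1j = (0.60)(0.7150) + (-0.35)(0.3725) + (-0.40)(0.1475) = 0.239625
adj(I−A) = Cᵀ =
  [ 0.7150   0.4700   0.4975]
  [ 0.3725   0.5800   0.4100]
  [ 0.1475   0.1975   0.3875]
(I − A)⁻¹ = adj(I−A) / det(I−A) ≈
  [   2.9838     1.9614     2.0762]
  [   1.5545     2.4204     1.7110]
  [   0.6155     0.8242     1.6171]
The output multiplier for sector j is the column-j sum of the Leontief inverse (I − A)⁻¹ = adj(I−A) / det(I−A).
Column 3 of adj(I−A): (0.4975, 0.4100, 0.3875); det(I−A) = 0.239625.
m_3 = (0.4975 + 0.4100 + 0.3875) / 0.239625 = 1.295 / 0.239625 ≈ 5.404.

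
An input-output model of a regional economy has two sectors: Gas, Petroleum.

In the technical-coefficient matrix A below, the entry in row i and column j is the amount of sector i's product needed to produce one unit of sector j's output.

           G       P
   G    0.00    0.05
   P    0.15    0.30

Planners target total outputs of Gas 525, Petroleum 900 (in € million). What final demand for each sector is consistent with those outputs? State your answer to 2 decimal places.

I − A =
  [   1.00    -0.05]
  [  -0.15     0.70]
d = (I − A) x:
  d_G = (+1.00)·525 + (-0.05)·900 = 480.00
  d_P = (-0.15)·525 + (+0.70)·900 = 551.25

d_G = 480.00, d_P = 551.25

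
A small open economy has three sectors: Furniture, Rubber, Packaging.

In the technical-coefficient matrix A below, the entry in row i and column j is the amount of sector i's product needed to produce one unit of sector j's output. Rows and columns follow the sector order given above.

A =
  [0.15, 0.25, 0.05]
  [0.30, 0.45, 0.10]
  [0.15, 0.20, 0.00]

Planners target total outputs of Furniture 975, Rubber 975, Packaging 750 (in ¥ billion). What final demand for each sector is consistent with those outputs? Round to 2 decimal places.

I − A =
  [   0.85    -0.25    -0.05]
  [  -0.30     0.55    -0.10]
  [  -0.15    -0.20     1.00]
d = (I − A) x:
  d_1 = (+0.85)·975 + (-0.25)·975 + (-0.05)·750 = 547.50
  d_2 = (-0.30)·975 + (+0.55)·975 + (-0.10)·750 = 168.75
  d_3 = (-0.15)·975 + (-0.20)·975 + (+1.00)·750 = 408.75

d_1 = 547.50, d_2 = 168.75, d_3 = 408.75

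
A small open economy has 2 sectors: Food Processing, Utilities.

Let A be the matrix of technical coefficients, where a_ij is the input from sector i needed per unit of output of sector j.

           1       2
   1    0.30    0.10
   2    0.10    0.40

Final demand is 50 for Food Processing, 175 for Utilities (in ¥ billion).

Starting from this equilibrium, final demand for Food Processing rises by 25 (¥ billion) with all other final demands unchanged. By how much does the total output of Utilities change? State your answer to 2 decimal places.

Δx_2 = 6.10

I − A =
  [   0.70    -0.10]
  [  -0.10     0.60]
det(I−A) = (0.70)(0.60) − (-0.10)(-0.10) = 0.4100
adj(I−A) = [[0.60, 0.10], [0.10, 0.70]]
(I − A)⁻¹ = adj(I−A) / det(I−A) ≈
  [   1.4634     0.2439]
  [   0.2439     1.7073]
Δx = (I − A)⁻¹ Δd with Δd having +25 in the Food Processing component and 0 elsewhere.
So Δx_2 = L_21 · (+25), where L_21 = adj(I−A)_21 / det(I−A) = 0.10 / 0.4100.
Δx_2 = 0.10 × (+25) / 0.4100 = 2.50 / 0.4100 ≈ 6.10.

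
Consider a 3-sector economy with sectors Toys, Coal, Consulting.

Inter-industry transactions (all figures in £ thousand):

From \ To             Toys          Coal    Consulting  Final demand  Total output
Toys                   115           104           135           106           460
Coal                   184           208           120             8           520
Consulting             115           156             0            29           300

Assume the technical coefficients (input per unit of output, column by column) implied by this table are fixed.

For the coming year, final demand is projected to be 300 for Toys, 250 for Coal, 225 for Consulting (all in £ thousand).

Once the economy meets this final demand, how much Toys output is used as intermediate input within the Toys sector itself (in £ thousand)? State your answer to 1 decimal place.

z_11 = 553.2

Technical coefficients a_ij = z_ij / X_j:
  a_11 = 115/460 = 0.25, a_21 = 184/460 = 0.40, a_31 = 115/460 = 0.25
  a_12 = 104/520 = 0.20, a_22 = 208/520 = 0.40, a_32 = 156/520 = 0.30
  a_13 = 135/300 = 0.45, a_23 = 120/300 = 0.40, a_33 = 0/300 = 0.00
I − A =
  [   0.75    -0.20    -0.45]
  [  -0.40     0.60    -0.40]
  [  -0.25    -0.30     1.00]
Cofactors of I−A, C_ij = (−1)^(i+j)·(minor ij) (rows/columns in the sector order above):
  C_11 = (0.60)(1.00) − (-0.40)(-0.30) = 0.4800
  C_12 = −[(-0.40)(1.00) − (-0.40)(-0.25)] = 0.5000
  C_13 = (-0.40)(-0.30) − (0.60)(-0.25) = 0.2700
  C_21 = −[(-0.20)(1.00) − (-0.45)(-0.30)] = 0.3350
  C_22 = (0.75)(1.00) − (-0.45)(-0.25) = 0.6375
  C_23 = −[(0.75)(-0.30) − (-0.20)(-0.25)] = 0.2750
  C_31 = (-0.20)(-0.40) − (-0.45)(0.60) = 0.3500
  C_32 = −[(0.75)(-0.40) − (-0.45)(-0.40)] = 0.4800
  C_33 = (0.75)(0.60) − (-0.20)(-0.40) = 0.3700
det(I−A) = Σ_j (I−A)_1j·C_1j = (0.75)(0.4800) + (-0.20)(0.5000) + (-0.45)(0.2700) = 0.1385
adj(I−A) = Cᵀ =
  [ 0.4800   0.3350   0.3500]
  [ 0.5000   0.6375   0.4800]
  [ 0.2700   0.2750   0.3700]
(I − A)⁻¹ = adj(I−A) / det(I−A) ≈
  [   3.4657     2.4188     2.5271]
  [   3.6101     4.6029     3.4657]
  [   1.9495     1.9856     2.6715]
First solve x = (I − A)⁻¹ d = adj(I−A)·d / det(I−A); in particular x_1 = (0.4800·300 + 0.3350·250 + 0.3500·225) / 0.1385 = 306.50 / 0.1385 ≈ 2212.996.
Intermediate flow from 1 to 1: z_11 = a_11 · x_1 = 0.25 × 306.50 / 0.1385 = 76.625 / 0.1385 ≈ 553.2.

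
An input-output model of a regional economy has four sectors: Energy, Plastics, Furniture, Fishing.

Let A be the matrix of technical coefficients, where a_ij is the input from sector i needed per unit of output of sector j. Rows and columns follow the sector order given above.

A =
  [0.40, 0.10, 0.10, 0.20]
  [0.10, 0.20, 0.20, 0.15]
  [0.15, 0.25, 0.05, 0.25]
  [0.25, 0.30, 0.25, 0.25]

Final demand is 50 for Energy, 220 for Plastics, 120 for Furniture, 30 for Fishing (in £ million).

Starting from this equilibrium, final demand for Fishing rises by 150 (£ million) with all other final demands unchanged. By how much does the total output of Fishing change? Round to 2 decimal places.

Δx_4 = 356.33

I − A =
  [   0.60    -0.10    -0.10    -0.20]
  [  -0.10     0.80    -0.20    -0.15]
  [  -0.15    -0.25     0.95    -0.25]
  [  -0.25    -0.30    -0.25     0.75]
Compute the cofactors C_ij = (−1)^(i+j)·(3×3 minor ij) of I−A; the adjugate is their transpose:
adj(I−A) = Cᵀ =
  [ 0.415375   0.160750   0.126250   0.185000]
  [ 0.141250   0.317500   0.118750   0.140750]
  [ 0.168875   0.171500   0.275750   0.171250]
  [ 0.251250   0.237750   0.181500   0.399000]
det(I−A) = Σ_j (I−A)_1j·C_1j = (0.60)(0.415375) + (-0.10)(0.141250) + (-0.10)(0.168875) + (-0.20)(0.251250) = 0.1679625
(I − A)⁻¹ = adj(I−A) / det(I−A) ≈
  [   2.4730     0.9571     0.7517     1.1014]
  [   0.8410     1.8903     0.7070     0.8380]
  [   1.0054     1.0211     1.6417     1.0196]
  [   1.4959     1.4155     1.0806     2.3755]
Δx = (I − A)⁻¹ Δd with Δd having +150 in the Fishing component and 0 elsewhere.
So Δx_4 = L_44 · (+150), where L_44 = adj(I−A)_44 / det(I−A) = 0.399000 / 0.1679625.
Δx_4 = 0.399000 × (+150) / 0.1679625 = 59.85 / 0.1679625 ≈ 356.33.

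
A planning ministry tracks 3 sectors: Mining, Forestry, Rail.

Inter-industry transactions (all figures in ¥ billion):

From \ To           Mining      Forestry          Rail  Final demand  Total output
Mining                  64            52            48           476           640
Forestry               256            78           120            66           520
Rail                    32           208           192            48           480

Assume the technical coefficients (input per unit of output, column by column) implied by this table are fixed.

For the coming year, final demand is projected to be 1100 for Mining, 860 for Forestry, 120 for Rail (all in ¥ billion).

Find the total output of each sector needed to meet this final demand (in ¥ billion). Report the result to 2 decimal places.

Technical coefficients a_ij = z_ij / X_j:
  a_11 = 64/640 = 0.10, a_21 = 256/640 = 0.40, a_31 = 32/640 = 0.05
  a_12 = 52/520 = 0.10, a_22 = 78/520 = 0.15, a_32 = 208/520 = 0.40
  a_13 = 48/480 = 0.10, a_23 = 120/480 = 0.25, a_33 = 192/480 = 0.40
I − A =
  [   0.90    -0.10    -0.10]
  [  -0.40     0.85    -0.25]
  [  -0.05    -0.40     0.60]
Cofactors of I−A, C_ij = (−1)^(i+j)·(minor ij) (rows/columns in the sector order above):
  C_11 = (0.85)(0.60) − (-0.25)(-0.40) = 0.4100
  C_12 = −[(-0.40)(0.60) − (-0.25)(-0.05)] = 0.2525
  C_13 = (-0.40)(-0.40) − (0.85)(-0.05) = 0.2025
  C_21 = −[(-0.10)(0.60) − (-0.10)(-0.40)] = 0.1000
  C_22 = (0.90)(0.60) − (-0.10)(-0.05) = 0.5350
  C_23 = −[(0.90)(-0.40) − (-0.10)(-0.05)] = 0.3650
  C_31 = (-0.10)(-0.25) − (-0.10)(0.85) = 0.1100
  C_32 = −[(0.90)(-0.25) − (-0.10)(-0.40)] = 0.2650
  C_33 = (0.90)(0.85) − (-0.10)(-0.40) = 0.7250
det(I−A) = Σ_j (I−A)_1j·C_1j = (0.90)(0.4100) + (-0.10)(0.2525) + (-0.10)(0.2025) = 0.3235
adj(I−A) = Cᵀ =
  [ 0.4100   0.1000   0.1100]
  [ 0.2525   0.5350   0.2650]
  [ 0.2025   0.3650   0.7250]
(I − A)⁻¹ = adj(I−A) / det(I−A) ≈
  [   1.2674     0.3091     0.3400]
  [   0.7805     1.6538     0.8192]
  [   0.6260     1.1283     2.2411]
x = (I − A)⁻¹ d = adj(I−A)·d / det(I−A), with det(I−A) = 0.3235:
  x_1 = (0.4100·1100 + 0.1000·860 + 0.1100·120) / 0.3235 = 550.20 / 0.3235 ≈ 1700.77
  x_2 = (0.2525·1100 + 0.5350·860 + 0.2650·120) / 0.3235 = 769.65 / 0.3235 ≈ 2379.13
  x_3 = (0.2025·1100 + 0.3650·860 + 0.7250·120) / 0.3235 = 623.65 / 0.3235 ≈ 1927.82

x_1 = 1700.77, x_2 = 2379.13, x_3 = 1927.82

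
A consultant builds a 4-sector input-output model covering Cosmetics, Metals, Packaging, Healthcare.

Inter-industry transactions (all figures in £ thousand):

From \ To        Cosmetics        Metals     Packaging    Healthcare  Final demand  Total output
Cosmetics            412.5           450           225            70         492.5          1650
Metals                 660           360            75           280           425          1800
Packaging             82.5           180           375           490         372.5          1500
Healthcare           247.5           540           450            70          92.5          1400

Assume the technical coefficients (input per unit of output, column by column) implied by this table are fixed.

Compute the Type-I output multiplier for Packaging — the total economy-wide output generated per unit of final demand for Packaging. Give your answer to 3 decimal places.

Technical coefficients a_ij = z_ij / X_j:
  a_11 = 412.5/1650 = 0.25, a_21 = 660/1650 = 0.40, a_31 = 82.5/1650 = 0.05, a_41 = 247.5/1650 = 0.15
  a_12 = 450/1800 = 0.25, a_22 = 360/1800 = 0.20, a_32 = 180/1800 = 0.10, a_42 = 540/1800 = 0.30
  a_13 = 225/1500 = 0.15, a_23 = 75/1500 = 0.05, a_33 = 375/1500 = 0.25, a_43 = 450/1500 = 0.30
  a_14 = 70/1400 = 0.05, a_24 = 280/1400 = 0.20, a_34 = 490/1400 = 0.35, a_44 = 70/1400 = 0.05
I − A =
  [   0.75    -0.25    -0.15    -0.05]
  [  -0.40     0.80    -0.05    -0.20]
  [  -0.05    -0.10     0.75    -0.35]
  [  -0.15    -0.30    -0.30     0.95]
Compute the cofactors C_ij = (−1)^(i+j)·(3×3 minor ij) of I−A; the adjugate is their transpose:
adj(I−A) = Cᵀ =
  [ 0.425000   0.194625   0.144625   0.116625]
  [ 0.273500   0.434250   0.147750   0.160250]
  [ 0.160000   0.175000   0.410500   0.196500]
  [ 0.204000   0.223125   0.199125   0.358625]
det(I−A) = Σ_j (I−A)_1j·C_1j = (0.75)(0.425000) + (-0.25)(0.273500) + (-0.15)(0.160000) + (-0.05)(0.204000) = 0.216175
(I − A)⁻¹ = adj(I−A) / det(I−A) ≈
  [   1.9660     0.9003     0.6690     0.5395]
  [   1.2652     2.0088     0.6835     0.7413]
  [   0.7401     0.8095     1.8989     0.9090]
  [   0.9437     1.0321     0.9211     1.6590]
The output multiplier for sector j is the column-j sum of the Leontief inverse (I − A)⁻¹ = adj(I−A) / det(I−A).
Column 3 of adj(I−A): (0.144625, 0.147750, 0.410500, 0.199125); det(I−A) = 0.216175.
m_3 = (0.144625 + 0.147750 + 0.410500 + 0.199125) / 0.216175 = 0.902 / 0.216175 ≈ 4.173.

m_3 = 4.173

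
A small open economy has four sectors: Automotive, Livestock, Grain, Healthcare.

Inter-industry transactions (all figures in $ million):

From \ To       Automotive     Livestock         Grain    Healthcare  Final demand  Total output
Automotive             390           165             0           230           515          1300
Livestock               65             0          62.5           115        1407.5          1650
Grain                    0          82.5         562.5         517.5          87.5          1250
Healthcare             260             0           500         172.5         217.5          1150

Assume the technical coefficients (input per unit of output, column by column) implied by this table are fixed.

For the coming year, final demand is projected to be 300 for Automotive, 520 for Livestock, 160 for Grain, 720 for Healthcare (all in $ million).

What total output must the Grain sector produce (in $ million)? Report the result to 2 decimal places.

Technical coefficients a_ij = z_ij / X_j:
  a_11 = 390/1300 = 0.30, a_21 = 65/1300 = 0.05, a_31 = 0/1300 = 0.00, a_41 = 260/1300 = 0.20
  a_12 = 165/1650 = 0.10, a_22 = 0/1650 = 0.00, a_32 = 82.5/1650 = 0.05, a_42 = 0/1650 = 0.00
  a_13 = 0/1250 = 0.00, a_23 = 62.5/1250 = 0.05, a_33 = 562.5/1250 = 0.45, a_43 = 500/1250 = 0.40
  a_14 = 230/1150 = 0.20, a_24 = 115/1150 = 0.10, a_34 = 517.5/1150 = 0.45, a_44 = 172.5/1150 = 0.15
I − A =
  [   0.70    -0.10     0.00    -0.20]
  [  -0.05     1.00    -0.05    -0.10]
  [   0.00    -0.05     0.55    -0.45]
  [  -0.20     0.00    -0.40     0.85]
Compute the cofactors C_ij = (−1)^(i+j)·(3×3 minor ij) of I−A; the adjugate is their transpose:
adj(I−A) = Cᵀ =
  [ 0.283375   0.032750   0.088250   0.117250]
  [ 0.029875   0.179250   0.059750   0.059750]
  [ 0.093125   0.036750   0.548750   0.316750]
  [ 0.110500   0.025000   0.279000   0.380500]
det(I−A) = Σ_j (I−A)_1j·C_1j = (0.70)(0.283375) + (-0.10)(0.029875) + (0.00)(0.093125) + (-0.20)(0.110500) = 0.173275
(I − A)⁻¹ = adj(I−A) / det(I−A) ≈
  [   1.6354     0.1890     0.5093     0.6767]
  [   0.1724     1.0345     0.3448     0.3448]
  [   0.5374     0.2121     3.1669     1.8280]
  [   0.6377     0.1443     1.6102     2.1959]
x = (I − A)⁻¹ d = adj(I−A)·d / det(I−A), with det(I−A) = 0.173275:
  x_1 = (0.283375·300 + 0.032750·520 + 0.088250·160 + 0.117250·720) / 0.173275 = 200.5825 / 0.173275 ≈ 1157.60
  x_2 = (0.029875·300 + 0.179250·520 + 0.059750·160 + 0.059750·720) / 0.173275 = 154.7525 / 0.173275 ≈ 893.10
  x_3 = (0.093125·300 + 0.036750·520 + 0.548750·160 + 0.316750·720) / 0.173275 = 362.9075 / 0.173275 ≈ 2094.40
  x_4 = (0.110500·300 + 0.025000·520 + 0.279000·160 + 0.380500·720) / 0.173275 = 364.75 / 0.173275 ≈ 2105.04

x_3 = 2094.40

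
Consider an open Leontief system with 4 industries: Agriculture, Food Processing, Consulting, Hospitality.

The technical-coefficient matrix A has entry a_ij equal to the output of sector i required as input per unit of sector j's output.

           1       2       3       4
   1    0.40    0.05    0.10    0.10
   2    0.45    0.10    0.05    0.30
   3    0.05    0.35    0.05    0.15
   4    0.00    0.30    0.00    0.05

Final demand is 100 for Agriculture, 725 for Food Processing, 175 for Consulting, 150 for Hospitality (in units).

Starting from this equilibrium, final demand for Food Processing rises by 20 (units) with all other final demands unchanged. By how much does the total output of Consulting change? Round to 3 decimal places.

Δx_3 = 12.433

I − A =
  [   0.60    -0.05    -0.10    -0.10]
  [  -0.45     0.90    -0.05    -0.30]
  [  -0.05    -0.35     0.95    -0.15]
  [   0.00    -0.30     0.00     0.95]
Compute the cofactors C_ij = (−1)^(i+j)·(3×3 minor ij) of I−A; the adjugate is their transpose:
adj(I−A) = Cᵀ =
  [ 0.707875   0.111375   0.080375   0.122375]
  [ 0.408500   0.536750   0.071250   0.223750]
  [ 0.208125   0.230375   0.424125   0.161625]
  [ 0.129000   0.169500   0.022500   0.460750]
det(I−A) = Σ_j (I−A)_1j·C_1j = (0.60)(0.707875) + (-0.05)(0.408500) + (-0.10)(0.208125) + (-0.10)(0.129000) = 0.3705875
(I − A)⁻¹ = adj(I−A) / det(I−A) ≈
  [   1.9101     0.3005     0.2169     0.3302]
  [   1.1023     1.4484     0.1923     0.6038]
  [   0.5616     0.6216     1.1445     0.4361]
  [   0.3481     0.4574     0.0607     1.2433]
Δx = (I − A)⁻¹ Δd with Δd having +20 in the Food Processing component and 0 elsewhere.
So Δx_3 = L_32 · (+20), where L_32 = adj(I−A)_32 / det(I−A) = 0.230375 / 0.3705875.
Δx_3 = 0.230375 × (+20) / 0.3705875 = 4.6075 / 0.3705875 ≈ 12.433.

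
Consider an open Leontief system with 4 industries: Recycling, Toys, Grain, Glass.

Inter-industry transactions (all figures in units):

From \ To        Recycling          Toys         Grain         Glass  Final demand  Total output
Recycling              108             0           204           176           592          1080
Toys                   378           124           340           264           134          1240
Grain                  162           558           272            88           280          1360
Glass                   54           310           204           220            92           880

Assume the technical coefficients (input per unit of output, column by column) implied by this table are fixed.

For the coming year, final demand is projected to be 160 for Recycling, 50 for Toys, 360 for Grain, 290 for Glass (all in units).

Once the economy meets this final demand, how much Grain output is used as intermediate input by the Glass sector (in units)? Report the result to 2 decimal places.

z_34 = 99.36

Technical coefficients a_ij = z_ij / X_j:
  a_11 = 108/1080 = 0.10, a_21 = 378/1080 = 0.35, a_31 = 162/1080 = 0.15, a_41 = 54/1080 = 0.05
  a_12 = 0/1240 = 0.00, a_22 = 124/1240 = 0.10, a_32 = 558/1240 = 0.45, a_42 = 310/1240 = 0.25
  a_13 = 204/1360 = 0.15, a_23 = 340/1360 = 0.25, a_33 = 272/1360 = 0.20, a_43 = 204/1360 = 0.15
  a_14 = 176/880 = 0.20, a_24 = 264/880 = 0.30, a_34 = 88/880 = 0.10, a_44 = 220/880 = 0.25
I − A =
  [   0.90     0.00    -0.15    -0.20]
  [  -0.35     0.90    -0.25    -0.30]
  [  -0.15    -0.45     0.80    -0.10]
  [  -0.05    -0.25    -0.15     0.75]
Compute the cofactors C_ij = (−1)^(i+j)·(3×3 minor ij) of I−A; the adjugate is their transpose:
adj(I−A) = Cᵀ =
  [ 0.355625   0.107875   0.129500   0.155250]
  [ 0.252875   0.496375   0.258875   0.300500]
  [ 0.228125   0.329250   0.513500   0.261000]
  [ 0.153625   0.238500   0.197625   0.502875]
det(I−A) = Σ_j (I−A)_1j·C_1j = (0.90)(0.355625) + (0.00)(0.252875) + (-0.15)(0.228125) + (-0.20)(0.153625) = 0.25511875
(I − A)⁻¹ = adj(I−A) / det(I−A) ≈
  [   1.3940     0.4228     0.5076     0.6085]
  [   0.9912     1.9457     1.0147     1.1779]
  [   0.8942     1.2906     2.0128     1.0231]
  [   0.6022     0.9349     0.7746     1.9711]
First solve x = (I − A)⁻¹ d = adj(I−A)·d / det(I−A); in particular x_4 = (0.153625·160 + 0.238500·50 + 0.197625·360 + 0.502875·290) / 0.25511875 = 253.48375 / 0.25511875 ≈ 993.5912.
Intermediate flow from 3 to 4: z_34 = a_34 · x_4 = 0.10 × 253.48375 / 0.25511875 = 25.348375 / 0.25511875 ≈ 99.36.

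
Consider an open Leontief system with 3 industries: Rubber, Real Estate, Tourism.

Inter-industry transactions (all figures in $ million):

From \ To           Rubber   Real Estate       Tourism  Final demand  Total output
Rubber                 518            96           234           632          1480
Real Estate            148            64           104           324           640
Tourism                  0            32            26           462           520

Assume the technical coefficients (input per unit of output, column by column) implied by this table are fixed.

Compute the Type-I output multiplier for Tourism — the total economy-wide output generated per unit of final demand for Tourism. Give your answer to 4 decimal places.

m_3 = 2.2149

Technical coefficients a_ij = z_ij / X_j:
  a_11 = 518/1480 = 0.35, a_21 = 148/1480 = 0.10, a_31 = 0/1480 = 0.00
  a_12 = 96/640 = 0.15, a_22 = 64/640 = 0.10, a_32 = 32/640 = 0.05
  a_13 = 234/520 = 0.45, a_23 = 104/520 = 0.20, a_33 = 26/520 = 0.05
I − A =
  [   0.65    -0.15    -0.45]
  [  -0.10     0.90    -0.20]
  [   0.00    -0.05     0.95]
Cofactors of I−A, C_ij = (−1)^(i+j)·(minor ij) (rows/columns in the sector order above):
  C_11 = (0.90)(0.95) − (-0.20)(-0.05) = 0.8450
  C_12 = −[(-0.10)(0.95) − (-0.20)(0.00)] = 0.0950
  C_13 = (-0.10)(-0.05) − (0.90)(0.00) = 0.0050
  C_21 = −[(-0.15)(0.95) − (-0.45)(-0.05)] = 0.1650
  C_22 = (0.65)(0.95) − (-0.45)(0.00) = 0.6175
  C_23 = −[(0.65)(-0.05) − (-0.15)(0.00)] = 0.0325
  C_31 = (-0.15)(-0.20) − (-0.45)(0.90) = 0.4350
  C_32 = −[(0.65)(-0.20) − (-0.45)(-0.10)] = 0.1750
  C_33 = (0.65)(0.90) − (-0.15)(-0.10) = 0.5700
det(I−A) = Σ_j (I−A)_1j·C_1j = (0.65)(0.8450) + (-0.15)(0.0950) + (-0.45)(0.0050) = 0.53275
adj(I−A) = Cᵀ =
  [ 0.8450   0.1650   0.4350]
  [ 0.0950   0.6175   0.1750]
  [ 0.0050   0.0325   0.5700]
(I − A)⁻¹ = adj(I−A) / det(I−A) ≈
  [   1.58611     0.30971     0.81652]
  [   0.17832     1.15908     0.32848]
  [   0.00939     0.06100     1.06992]
The output multiplier for sector j is the column-j sum of the Leontief inverse (I − A)⁻¹ = adj(I−A) / det(I−A).
Column 3 of adj(I−A): (0.4350, 0.1750, 0.5700); det(I−A) = 0.53275.
m_3 = (0.4350 + 0.1750 + 0.5700) / 0.53275 = 1.18 / 0.53275 ≈ 2.2149.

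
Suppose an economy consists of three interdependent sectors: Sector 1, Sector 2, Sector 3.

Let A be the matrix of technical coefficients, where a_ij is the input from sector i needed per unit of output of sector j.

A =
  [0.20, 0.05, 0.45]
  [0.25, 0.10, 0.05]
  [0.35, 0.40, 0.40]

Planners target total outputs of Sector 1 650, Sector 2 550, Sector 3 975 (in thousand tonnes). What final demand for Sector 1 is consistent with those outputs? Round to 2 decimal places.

I − A =
  [   0.80    -0.05    -0.45]
  [  -0.25     0.90    -0.05]
  [  -0.35    -0.40     0.60]
d = (I − A) x:
  d_1 = (+0.80)·650 + (-0.05)·550 + (-0.45)·975 = 53.75
  d_2 = (-0.25)·650 + (+0.90)·550 + (-0.05)·975 = 283.75
  d_3 = (-0.35)·650 + (-0.40)·550 + (+0.60)·975 = 137.50

d_1 = 53.75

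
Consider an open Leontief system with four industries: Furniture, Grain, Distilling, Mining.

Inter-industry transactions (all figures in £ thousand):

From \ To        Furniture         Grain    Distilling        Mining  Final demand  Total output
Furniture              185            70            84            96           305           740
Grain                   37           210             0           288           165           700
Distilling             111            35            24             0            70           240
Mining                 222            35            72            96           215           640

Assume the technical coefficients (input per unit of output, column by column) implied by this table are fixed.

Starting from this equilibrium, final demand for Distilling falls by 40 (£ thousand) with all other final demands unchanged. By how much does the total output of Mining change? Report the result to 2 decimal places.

Technical coefficients a_ij = z_ij / X_j:
  a_FF = 185/740 = 0.25, a_GF = 37/740 = 0.05, a_DF = 111/740 = 0.15, a_MF = 222/740 = 0.30
  a_FG = 70/700 = 0.10, a_GG = 210/700 = 0.30, a_DG = 35/700 = 0.05, a_MG = 35/700 = 0.05
  a_FD = 84/240 = 0.35, a_GD = 0/240 = 0.00, a_DD = 24/240 = 0.10, a_MD = 72/240 = 0.30
  a_FM = 96/640 = 0.15, a_GM = 288/640 = 0.45, a_DM = 0/640 = 0.00, a_MM = 96/640 = 0.15
I − A =
  [   0.75    -0.10    -0.35    -0.15]
  [  -0.05     0.70     0.00    -0.45]
  [  -0.15    -0.05     0.90     0.00]
  [  -0.30    -0.05    -0.30     0.85]
Compute the cofactors C_ij = (−1)^(i+j)·(3×3 minor ij) of I−A; the adjugate is their transpose:
adj(I−A) = Cᵀ =
  [ 0.508500   0.100375   0.245375   0.142875]
  [ 0.180000   0.481875   0.165625   0.286875]
  [ 0.094750   0.043500   0.379750   0.039750]
  [ 0.223500   0.079125   0.230375   0.430375]
det(I−A) = Σ_j (I−A)_1j·C_1j = (0.75)(0.508500) + (-0.10)(0.180000) + (-0.35)(0.094750) + (-0.15)(0.223500) = 0.2966875
(I − A)⁻¹ = adj(I−A) / det(I−A) ≈
  [   1.7139     0.3383     0.8270     0.4816]
  [   0.6067     1.6242     0.5582     0.9669]
  [   0.3194     0.1466     1.2800     0.1340]
  [   0.7533     0.2667     0.7765     1.4506]
Δx = (I − A)⁻¹ Δd with Δd having -40 in the Distilling component and 0 elsewhere.
So Δx_M = L_MD · (-40), where L_MD = adj(I−A)_MD / det(I−A) = 0.230375 / 0.2966875.
Δx_M = 0.230375 × (-40) / 0.2966875 = -9.215 / 0.2966875 ≈ -31.06.

Δx_M = -31.06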